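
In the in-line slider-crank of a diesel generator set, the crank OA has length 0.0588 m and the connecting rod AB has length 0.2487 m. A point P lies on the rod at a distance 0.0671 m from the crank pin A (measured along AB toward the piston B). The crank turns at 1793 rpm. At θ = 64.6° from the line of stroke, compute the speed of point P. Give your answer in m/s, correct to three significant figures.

10.8

ω = 187.8 rad/s.  Crank-pin speed |V_A| = rω = 11.04 m/s, perpendicular to OA.
Rod angle: sinφ = −(r/L) sinθ ⇒ φ = -12.332°; ω_rod = −rω cosθ/√(L²−r²sin²θ) = -19.491 rad/s.
V_P = V_A + ω_rod × AP, with AP = 0.0671 m along the rod.
Components: V_Px = −rω sinθ − a·ω_rod·sinφ = -10.253 m/s;  V_Py = rω cosθ + a·ω_rod·cosφ = +3.4579 m/s.
|V_P| = √(V_Px² + V_Py²) = 10.82 m/s.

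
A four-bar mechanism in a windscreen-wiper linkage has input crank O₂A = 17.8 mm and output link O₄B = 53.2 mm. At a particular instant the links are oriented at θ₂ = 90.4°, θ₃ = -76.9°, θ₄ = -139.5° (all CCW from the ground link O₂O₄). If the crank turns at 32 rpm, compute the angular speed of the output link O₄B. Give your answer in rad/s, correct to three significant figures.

ω₂ = 3.351 rad/s (from 32 rpm).
Differentiating the loop-closure r₂e^{iθ₂}+r₃e^{iθ₃}=r₁+r₄e^{iθ₄} gives r₂ω₂e^{iθ₂}+r₃ω₃e^{iθ₃}=r₄ω₄e^{iθ₄}.
Eliminating the other unknown: ω₄ = r₂ω₂ sin(θ₂−θ₃) / [r₄ sin(θ₄−θ₃)].
Numerator sine = +0.21985; denominator sine = -0.88782.
Result = 0.0178·3.351·(+0.21985) / (0.0532·(-0.88782)) = -0.27764 rad/s; magnitude 0.27764 rad/s.

0.278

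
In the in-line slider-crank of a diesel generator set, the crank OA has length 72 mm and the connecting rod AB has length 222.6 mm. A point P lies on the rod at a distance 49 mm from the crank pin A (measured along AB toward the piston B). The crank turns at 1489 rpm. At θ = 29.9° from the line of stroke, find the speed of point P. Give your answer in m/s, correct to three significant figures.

ω = 155.9 rad/s.  Crank-pin speed |V_A| = rω = 11.227 m/s, perpendicular to OA.
Rod angle: sinφ = −(r/L) sinθ ⇒ φ = -9.279°; ω_rod = −rω cosθ/√(L²−r²sin²θ) = -44.301 rad/s.
V_P = V_A + ω_rod × AP, with AP = 0.049 m along the rod.
Components: V_Px = −rω sinθ − a·ω_rod·sinφ = -5.9464 m/s;  V_Py = rω cosθ + a·ω_rod·cosφ = +7.5901 m/s.
|V_P| = √(V_Px² + V_Py²) = 9.6421 m/s.

9.64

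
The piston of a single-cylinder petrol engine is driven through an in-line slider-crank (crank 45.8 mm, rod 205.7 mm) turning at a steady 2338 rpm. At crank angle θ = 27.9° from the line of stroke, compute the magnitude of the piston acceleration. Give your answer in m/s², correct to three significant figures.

ω = 2π·2338/60 = 244.8 rad/s
x(θ) = r cosθ + √(L² − r² sin²θ); with ω constant, a = ω²·d²x/dθ².
d²x/dθ² = −r cosθ − r²(cos2θ)/√u − r⁴ sin²2θ/(4u^{3/2}),  u = L² − r² sin²θ = 0.0418532 m².
Substituting r = 0.0458 m, L = 0.2057 m, θ = 27.9°: d²x/dθ² = -0.046328 m.
a = ω²·d²x/dθ² = (244.8)²·(-0.046328) = -2777.1 m/s²;  |a| = 2777.1 m/s².

2780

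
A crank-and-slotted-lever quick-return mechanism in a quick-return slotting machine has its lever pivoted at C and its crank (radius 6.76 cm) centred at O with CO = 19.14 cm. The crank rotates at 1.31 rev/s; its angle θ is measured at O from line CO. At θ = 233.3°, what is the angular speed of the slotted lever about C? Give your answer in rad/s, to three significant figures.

ω = 8.231 rad/s (from 1.31 rev/s).
Crank pin A relative to C: A = (d + r cosθ, r sinθ); lever angle φ = atan2(r sinθ, d + r cosθ).
Differentiating tanφ: φ̇ = rω(d cosθ + r)/(d² + r² + 2dr cosθ).
d² + r² + 2dr cosθ = |CA|² = 0.0257388 m²;  d cosθ + r = -0.046785 m.
|ω_lever| = |0.0676·8.231·-0.046785| / 0.0257388 = 1.0114 rad/s.

1.01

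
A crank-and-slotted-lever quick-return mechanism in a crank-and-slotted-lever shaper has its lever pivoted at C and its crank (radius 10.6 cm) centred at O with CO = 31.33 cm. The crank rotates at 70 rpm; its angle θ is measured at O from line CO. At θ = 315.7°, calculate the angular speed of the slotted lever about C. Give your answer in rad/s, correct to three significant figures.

ω = 7.33 rad/s (from 70 rpm).
Crank pin A relative to C: A = (d + r cosθ, r sinθ); lever angle φ = atan2(r sinθ, d + r cosθ).
Differentiating tanφ: φ̇ = rω(d cosθ + r)/(d² + r² + 2dr cosθ).
d² + r² + 2dr cosθ = |CA|² = 0.156929 m²;  d cosθ + r = +0.33023 m.
|ω_lever| = |0.106·7.33·+0.33023| / 0.156929 = 1.6351 rad/s.

1.64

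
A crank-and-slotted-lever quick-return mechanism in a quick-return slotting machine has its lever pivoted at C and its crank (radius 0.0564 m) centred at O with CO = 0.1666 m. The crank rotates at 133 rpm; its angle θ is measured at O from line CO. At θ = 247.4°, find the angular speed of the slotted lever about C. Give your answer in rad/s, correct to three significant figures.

0.253

ω = 13.93 rad/s (from 133 rpm).
Crank pin A relative to C: A = (d + r cosθ, r sinθ); lever angle φ = atan2(r sinθ, d + r cosθ).
Differentiating tanφ: φ̇ = rω(d cosθ + r)/(d² + r² + 2dr cosθ).
d² + r² + 2dr cosθ = |CA|² = 0.0237147 m²;  d cosθ + r = -0.0076236 m.
|ω_lever| = |0.0564·13.93·-0.0076236| / 0.0237147 = 0.25252 rad/s.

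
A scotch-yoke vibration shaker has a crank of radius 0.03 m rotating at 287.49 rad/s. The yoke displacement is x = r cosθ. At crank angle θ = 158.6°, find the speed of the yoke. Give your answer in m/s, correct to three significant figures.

3.15

ω = 287.5 rad/s
x = r cosθ ⇒ ẋ = −rω sinθ.
|v| = rω|sinθ| = 0.03·287.5·|sin 158.6°| = 3.147 m/s.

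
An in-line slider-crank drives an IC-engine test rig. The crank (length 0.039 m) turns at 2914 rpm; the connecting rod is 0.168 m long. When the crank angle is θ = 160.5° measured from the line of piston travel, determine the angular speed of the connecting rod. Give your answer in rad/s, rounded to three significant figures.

ω = 305.2 rad/s (converted from 2914 rpm).
The rod makes angle φ with the slider axis where L sinφ = r sinθ; differentiating, L cosφ·φ̇ = r ω cosθ.
L cosφ = √(L² − r² sin²θ) = 0.16749 m.
|ω_rod| = r ω |cosθ| / √(L² − r² sin²θ) = 0.039·305.2·0.94264/0.16749 = 66.977 rad/s.

67.0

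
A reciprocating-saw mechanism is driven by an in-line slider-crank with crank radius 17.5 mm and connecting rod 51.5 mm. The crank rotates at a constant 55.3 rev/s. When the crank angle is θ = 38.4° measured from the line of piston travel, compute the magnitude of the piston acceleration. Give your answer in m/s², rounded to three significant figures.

ω = 2π·55.3 = 347.5 rad/s
x(θ) = r cosθ + √(L² − r² sin²θ); with ω constant, a = ω²·d²x/dθ².
d²x/dθ² = −r cosθ − r²(cos2θ)/√u − r⁴ sin²2θ/(4u^{3/2}),  u = L² − r² sin²θ = 0.00253409 m².
Substituting r = 0.0175 m, L = 0.0515 m, θ = 38.4°: d²x/dθ² = -0.015278 m.
a = ω²·d²x/dθ² = (347.5)²·(-0.015278) = -1844.5 m/s²;  |a| = 1844.5 m/s².

1840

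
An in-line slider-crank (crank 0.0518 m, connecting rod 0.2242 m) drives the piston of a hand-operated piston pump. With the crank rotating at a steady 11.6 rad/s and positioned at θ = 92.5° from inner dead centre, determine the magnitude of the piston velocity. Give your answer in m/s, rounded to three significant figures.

ω = 11.6 rad/s
For an in-line slider-crank, x = r cosθ + √(L² − r² sin²θ), so v = −rω sinθ·[1 + r cosθ/√(L² − r² sin²θ)].
With r = 0.0518 m, L = 0.2242 m, θ = 92.5°: √(L² − r² sin²θ) = 0.21815 m.
v = −0.0518·11.6·0.99905·[1 + 0.0518·-0.04362/0.21815] = -0.59409 m/s.
|v| = 0.59409 m/s.

0.594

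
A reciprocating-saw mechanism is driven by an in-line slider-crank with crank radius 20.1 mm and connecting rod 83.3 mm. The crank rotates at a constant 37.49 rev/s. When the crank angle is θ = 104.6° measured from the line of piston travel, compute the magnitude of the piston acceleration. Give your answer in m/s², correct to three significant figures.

ω = 2π·37.5 = 235.6 rad/s
x(θ) = r cosθ + √(L² − r² sin²θ); with ω constant, a = ω²·d²x/dθ².
d²x/dθ² = −r cosθ − r²(cos2θ)/√u − r⁴ sin²2θ/(4u^{3/2}),  u = L² − r² sin²θ = 0.00656055 m².
Substituting r = 0.0201 m, L = 0.0833 m, θ = 104.6°: d²x/dθ² = +0.0094024 m.
a = ω²·d²x/dθ² = (235.6)²·(+0.0094024) = +521.71 m/s²;  |a| = 521.71 m/s².

522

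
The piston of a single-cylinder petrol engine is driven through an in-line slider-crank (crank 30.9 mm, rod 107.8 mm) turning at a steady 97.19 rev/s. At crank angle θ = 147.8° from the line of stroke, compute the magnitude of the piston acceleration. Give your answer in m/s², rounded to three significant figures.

8250

ω = 2π·97.2 = 610.7 rad/s
x(θ) = r cosθ + √(L² − r² sin²θ); with ω constant, a = ω²·d²x/dθ².
d²x/dθ² = −r cosθ − r²(cos2θ)/√u − r⁴ sin²2θ/(4u^{3/2}),  u = L² − r² sin²θ = 0.0113497 m².
Substituting r = 0.0309 m, L = 0.1078 m, θ = 147.8°: d²x/dθ² = +0.022122 m.
a = ω²·d²x/dθ² = (610.7)²·(+0.022122) = +8249.3 m/s²;  |a| = 8249.3 m/s².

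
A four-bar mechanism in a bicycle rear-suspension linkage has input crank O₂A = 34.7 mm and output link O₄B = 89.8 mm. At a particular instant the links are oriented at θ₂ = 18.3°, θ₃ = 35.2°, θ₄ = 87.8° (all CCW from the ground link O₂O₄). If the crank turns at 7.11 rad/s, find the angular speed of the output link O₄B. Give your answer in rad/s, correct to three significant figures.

1.01

ω₂ = 7.11 rad/s
Differentiating the loop-closure r₂e^{iθ₂}+r₃e^{iθ₃}=r₁+r₄e^{iθ₄} gives r₂ω₂e^{iθ₂}+r₃ω₃e^{iθ₃}=r₄ω₄e^{iθ₄}.
Eliminating the other unknown: ω₄ = r₂ω₂ sin(θ₂−θ₃) / [r₄ sin(θ₄−θ₃)].
Numerator sine = -0.29070; denominator sine = +0.79441.
Result = 0.0347·7.11·(-0.29070) / (0.0898·(+0.79441)) = -1.0054 rad/s; magnitude 1.0054 rad/s.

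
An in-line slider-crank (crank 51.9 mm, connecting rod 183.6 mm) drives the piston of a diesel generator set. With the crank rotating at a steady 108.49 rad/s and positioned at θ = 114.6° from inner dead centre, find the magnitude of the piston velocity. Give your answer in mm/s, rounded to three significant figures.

4500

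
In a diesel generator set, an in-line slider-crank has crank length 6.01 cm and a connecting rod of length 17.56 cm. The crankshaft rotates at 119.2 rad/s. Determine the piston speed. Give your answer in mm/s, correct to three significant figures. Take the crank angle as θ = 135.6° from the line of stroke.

ω = 119.2 rad/s
For an in-line slider-crank, x = r cosθ + √(L² − r² sin²θ), so v = −rω sinθ·[1 + r cosθ/√(L² − r² sin²θ)].
With r = 0.0601 m, L = 0.1756 m, θ = 135.6°: √(L² − r² sin²θ) = 0.17049 m.
v = −0.0601·119.2·0.69966·[1 + 0.0601·-0.71447/0.17049] = -3.7499 m/s.
|v| = 3.7499 m/s = 3749.9 mm/s.

3750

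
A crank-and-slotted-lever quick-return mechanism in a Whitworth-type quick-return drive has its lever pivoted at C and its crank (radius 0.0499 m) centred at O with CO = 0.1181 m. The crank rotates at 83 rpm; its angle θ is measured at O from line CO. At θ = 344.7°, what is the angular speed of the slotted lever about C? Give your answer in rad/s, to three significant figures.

ω = 8.692 rad/s (from 83 rpm).
Crank pin A relative to C: A = (d + r cosθ, r sinθ); lever angle φ = atan2(r sinθ, d + r cosθ).
Differentiating tanφ: φ̇ = rω(d cosθ + r)/(d² + r² + 2dr cosθ).
d² + r² + 2dr cosθ = |CA|² = 0.0278063 m²;  d cosθ + r = +0.16381 m.
|ω_lever| = |0.0499·8.692·+0.16381| / 0.0278063 = 2.5551 rad/s.

2.56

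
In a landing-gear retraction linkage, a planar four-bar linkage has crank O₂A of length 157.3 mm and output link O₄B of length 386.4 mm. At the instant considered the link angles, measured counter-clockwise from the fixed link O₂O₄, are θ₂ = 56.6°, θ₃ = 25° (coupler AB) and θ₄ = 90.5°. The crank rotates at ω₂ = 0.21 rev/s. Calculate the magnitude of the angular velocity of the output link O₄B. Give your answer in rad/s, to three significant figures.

ω₂ = 1.319 rad/s (from 0.21 rev/s).
Differentiating the loop-closure r₂e^{iθ₂}+r₃e^{iθ₃}=r₁+r₄e^{iθ₄} gives r₂ω₂e^{iθ₂}+r₃ω₃e^{iθ₃}=r₄ω₄e^{iθ₄}.
Eliminating the other unknown: ω₄ = r₂ω₂ sin(θ₂−θ₃) / [r₄ sin(θ₄−θ₃)].
Numerator sine = +0.52399; denominator sine = +0.90996.
Result = 0.1573·1.319·(+0.52399) / (0.3864·(+0.90996)) = +0.30931 rad/s; magnitude 0.30931 rad/s.

0.309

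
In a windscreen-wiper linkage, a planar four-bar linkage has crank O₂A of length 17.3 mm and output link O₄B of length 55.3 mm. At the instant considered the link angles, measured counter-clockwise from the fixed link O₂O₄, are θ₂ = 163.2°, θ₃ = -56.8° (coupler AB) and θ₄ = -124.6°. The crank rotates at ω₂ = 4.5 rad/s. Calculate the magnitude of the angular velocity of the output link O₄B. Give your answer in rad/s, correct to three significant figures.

ω₂ = 4.5 rad/s
Differentiating the loop-closure r₂e^{iθ₂}+r₃e^{iθ₃}=r₁+r₄e^{iθ₄} gives r₂ω₂e^{iθ₂}+r₃ω₃e^{iθ₃}=r₄ω₄e^{iθ₄}.
Eliminating the other unknown: ω₄ = r₂ω₂ sin(θ₂−θ₃) / [r₄ sin(θ₄−θ₃)].
Numerator sine = -0.64279; denominator sine = -0.92587.
Result = 0.0173·4.5·(-0.64279) / (0.0553·(-0.92587)) = +0.97735 rad/s; magnitude 0.97735 rad/s.

0.977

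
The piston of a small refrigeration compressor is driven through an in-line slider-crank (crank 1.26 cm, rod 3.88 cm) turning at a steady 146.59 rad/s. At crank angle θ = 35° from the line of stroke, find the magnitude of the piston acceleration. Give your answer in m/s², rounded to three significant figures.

255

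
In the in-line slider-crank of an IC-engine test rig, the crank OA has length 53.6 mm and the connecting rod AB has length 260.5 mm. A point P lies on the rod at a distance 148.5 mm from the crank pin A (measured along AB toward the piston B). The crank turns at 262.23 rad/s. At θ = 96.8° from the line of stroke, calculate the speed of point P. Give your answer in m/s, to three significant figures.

13.8

ω = 262.2 rad/s.  Crank-pin speed |V_A| = rω = 14.056 m/s, perpendicular to OA.
Rod angle: sinφ = −(r/L) sinθ ⇒ φ = -11.789°; ω_rod = −rω cosθ/√(L²−r²sin²θ) = +6.5263 rad/s.
V_P = V_A + ω_rod × AP, with AP = 0.1485 m along the rod.
Components: V_Px = −rω sinθ − a·ω_rod·sinφ = -13.759 m/s;  V_Py = rω cosθ + a·ω_rod·cosφ = -0.71552 m/s.
|V_P| = √(V_Px² + V_Py²) = 13.777 m/s.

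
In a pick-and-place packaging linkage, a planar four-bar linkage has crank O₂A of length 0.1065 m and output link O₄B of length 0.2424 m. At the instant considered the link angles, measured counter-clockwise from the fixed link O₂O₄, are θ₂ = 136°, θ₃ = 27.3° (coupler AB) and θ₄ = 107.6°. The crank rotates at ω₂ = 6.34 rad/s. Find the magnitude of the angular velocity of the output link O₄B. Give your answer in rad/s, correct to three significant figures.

2.68

ω₂ = 6.34 rad/s
Differentiating the loop-closure r₂e^{iθ₂}+r₃e^{iθ₃}=r₁+r₄e^{iθ₄} gives r₂ω₂e^{iθ₂}+r₃ω₃e^{iθ₃}=r₄ω₄e^{iθ₄}.
Eliminating the other unknown: ω₄ = r₂ω₂ sin(θ₂−θ₃) / [r₄ sin(θ₄−θ₃)].
Numerator sine = +0.94721; denominator sine = +0.98570.
Result = 0.1065·6.34·(+0.94721) / (0.2424·(+0.98570)) = +2.6767 rad/s; magnitude 2.6767 rad/s.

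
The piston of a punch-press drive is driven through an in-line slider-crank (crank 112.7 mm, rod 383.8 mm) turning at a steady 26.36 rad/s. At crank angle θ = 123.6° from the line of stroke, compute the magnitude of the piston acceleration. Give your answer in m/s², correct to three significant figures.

52.1

ω = 26.36 rad/s
x(θ) = r cosθ + √(L² − r² sin²θ); with ω constant, a = ω²·d²x/dθ².
d²x/dθ² = −r cosθ − r²(cos2θ)/√u − r⁴ sin²2θ/(4u^{3/2}),  u = L² − r² sin²θ = 0.138491 m².
Substituting r = 0.1127 m, L = 0.3838 m, θ = 123.6°: d²x/dθ² = +0.074928 m.
a = ω²·d²x/dθ² = (26.36)²·(+0.074928) = +52.064 m/s²;  |a| = 52.064 m/s².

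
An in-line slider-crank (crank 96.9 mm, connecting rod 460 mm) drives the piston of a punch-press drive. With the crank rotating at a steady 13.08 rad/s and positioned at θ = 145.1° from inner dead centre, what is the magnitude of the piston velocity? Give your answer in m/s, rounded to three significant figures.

ω = 13.08 rad/s
For an in-line slider-crank, x = r cosθ + √(L² − r² sin²θ), so v = −rω sinθ·[1 + r cosθ/√(L² − r² sin²θ)].
With r = 0.0969 m, L = 0.46 m, θ = 145.1°: √(L² − r² sin²θ) = 0.45665 m.
v = −0.0969·13.08·0.57215·[1 + 0.0969·-0.82015/0.45665] = -0.59896 m/s.
|v| = 0.59896 m/s.

0.599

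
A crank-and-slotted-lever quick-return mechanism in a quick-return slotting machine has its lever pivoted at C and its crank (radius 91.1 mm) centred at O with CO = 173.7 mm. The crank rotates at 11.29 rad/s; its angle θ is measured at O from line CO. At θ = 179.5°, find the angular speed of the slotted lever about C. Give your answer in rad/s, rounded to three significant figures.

12.4

ω = 11.29 rad/s
Crank pin A relative to C: A = (d + r cosθ, r sinθ); lever angle φ = atan2(r sinθ, d + r cosθ).
Differentiating tanφ: φ̇ = rω(d cosθ + r)/(d² + r² + 2dr cosθ).
d² + r² + 2dr cosθ = |CA|² = 0.00682397 m²;  d cosθ + r = -0.082593 m.
|ω_lever| = |0.0911·11.29·-0.082593| / 0.00682397 = 12.449 rad/s.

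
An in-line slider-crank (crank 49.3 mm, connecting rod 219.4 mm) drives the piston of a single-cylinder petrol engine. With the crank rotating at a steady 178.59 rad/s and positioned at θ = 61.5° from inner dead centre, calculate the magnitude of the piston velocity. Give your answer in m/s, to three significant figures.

ω = 178.6 rad/s
For an in-line slider-crank, x = r cosθ + √(L² − r² sin²θ), so v = −rω sinθ·[1 + r cosθ/√(L² − r² sin²θ)].
With r = 0.0493 m, L = 0.2194 m, θ = 61.5°: √(L² − r² sin²θ) = 0.21508 m.
v = −0.0493·178.6·0.87882·[1 + 0.0493·0.47716/0.21508] = -8.5838 m/s.
|v| = 8.5838 m/s.

8.58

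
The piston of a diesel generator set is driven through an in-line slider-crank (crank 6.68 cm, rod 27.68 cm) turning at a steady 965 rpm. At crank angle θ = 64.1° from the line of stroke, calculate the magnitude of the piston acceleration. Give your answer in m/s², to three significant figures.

195

ω = 2π·965/60 = 101.1 rad/s
x(θ) = r cosθ + √(L² − r² sin²θ); with ω constant, a = ω²·d²x/dθ².
d²x/dθ² = −r cosθ − r²(cos2θ)/√u − r⁴ sin²2θ/(4u^{3/2}),  u = L² − r² sin²θ = 0.0730074 m².
Substituting r = 0.0668 m, L = 0.2768 m, θ = 64.1°: d²x/dθ² = -0.019121 m.
a = ω²·d²x/dθ² = (101.1)²·(-0.019121) = -195.27 m/s²;  |a| = 195.27 m/s².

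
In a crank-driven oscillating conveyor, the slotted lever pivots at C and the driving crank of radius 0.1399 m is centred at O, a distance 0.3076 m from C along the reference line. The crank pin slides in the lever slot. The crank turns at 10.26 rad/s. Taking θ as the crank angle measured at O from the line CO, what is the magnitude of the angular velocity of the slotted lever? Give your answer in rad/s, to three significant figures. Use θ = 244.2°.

0.113

ω = 10.26 rad/s
Crank pin A relative to C: A = (d + r cosθ, r sinθ); lever angle φ = atan2(r sinθ, d + r cosθ).
Differentiating tanφ: φ̇ = rω(d cosθ + r)/(d² + r² + 2dr cosθ).
d² + r² + 2dr cosθ = |CA|² = 0.076731 m²;  d cosθ + r = +0.0060229 m.
|ω_lever| = |0.1399·10.26·+0.0060229| / 0.076731 = 0.11267 rad/s.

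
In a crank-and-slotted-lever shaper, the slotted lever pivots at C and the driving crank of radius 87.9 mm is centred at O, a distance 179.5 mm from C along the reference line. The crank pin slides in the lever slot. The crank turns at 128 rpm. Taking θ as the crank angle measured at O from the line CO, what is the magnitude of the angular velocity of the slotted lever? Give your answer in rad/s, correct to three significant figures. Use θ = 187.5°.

12.3

ω = 13.4 rad/s (from 128 rpm).
Crank pin A relative to C: A = (d + r cosθ, r sinθ); lever angle φ = atan2(r sinθ, d + r cosθ).
Differentiating tanφ: φ̇ = rω(d cosθ + r)/(d² + r² + 2dr cosθ).
d² + r² + 2dr cosθ = |CA|² = 0.00866053 m²;  d cosθ + r = -0.090064 m.
|ω_lever| = |0.0879·13.4·-0.090064| / 0.00866053 = 12.253 rad/s.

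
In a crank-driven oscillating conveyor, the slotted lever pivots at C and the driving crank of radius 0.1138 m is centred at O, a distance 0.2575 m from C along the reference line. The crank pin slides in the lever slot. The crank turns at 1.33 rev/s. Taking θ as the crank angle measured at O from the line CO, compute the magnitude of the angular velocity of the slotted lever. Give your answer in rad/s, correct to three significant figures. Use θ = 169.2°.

6.10

ω = 8.357 rad/s (from 1.33 rev/s).
Crank pin A relative to C: A = (d + r cosθ, r sinθ); lever angle φ = atan2(r sinθ, d + r cosθ).
Differentiating tanφ: φ̇ = rω(d cosθ + r)/(d² + r² + 2dr cosθ).
d² + r² + 2dr cosθ = |CA|² = 0.0216878 m²;  d cosθ + r = -0.13914 m.
|ω_lever| = |0.1138·8.357·-0.13914| / 0.0216878 = 6.1011 rad/s.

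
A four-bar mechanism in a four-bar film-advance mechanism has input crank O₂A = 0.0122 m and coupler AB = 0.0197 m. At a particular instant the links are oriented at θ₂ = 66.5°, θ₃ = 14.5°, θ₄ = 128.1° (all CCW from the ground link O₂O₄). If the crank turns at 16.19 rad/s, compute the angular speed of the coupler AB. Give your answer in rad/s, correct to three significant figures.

ω₂ = 16.19 rad/s
Differentiating the loop-closure r₂e^{iθ₂}+r₃e^{iθ₃}=r₁+r₄e^{iθ₄} gives r₂ω₂e^{iθ₂}+r₃ω₃e^{iθ₃}=r₄ω₄e^{iθ₄}.
Eliminating the other unknown: ω₃ = r₂ω₂ sin(θ₄−θ₂) / [r₃ sin(θ₃−θ₄)].
Numerator sine = +0.87965; denominator sine = -0.91636.
Result = 0.0122·16.19·(+0.87965) / (0.0197·(-0.91636)) = -9.6246 rad/s; magnitude 9.6246 rad/s.

9.62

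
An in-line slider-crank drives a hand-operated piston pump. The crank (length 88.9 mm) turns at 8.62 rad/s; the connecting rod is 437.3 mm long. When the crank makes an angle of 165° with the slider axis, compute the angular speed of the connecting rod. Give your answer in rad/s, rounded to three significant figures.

ω = 8.62 rad/s
The rod makes angle φ with the slider axis where L sinφ = r sinθ; differentiating, L cosφ·φ̇ = r ω cosθ.
L cosφ = √(L² − r² sin²θ) = 0.43669 m.
|ω_rod| = r ω |cosθ| / √(L² − r² sin²θ) = 0.0889·8.62·0.96593/0.43669 = 1.695 rad/s.

1.70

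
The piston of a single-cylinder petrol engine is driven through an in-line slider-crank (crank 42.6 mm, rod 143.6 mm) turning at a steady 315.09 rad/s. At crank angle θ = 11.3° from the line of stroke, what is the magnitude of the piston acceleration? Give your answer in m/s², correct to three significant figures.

5310

ω = 315.1 rad/s
x(θ) = r cosθ + √(L² − r² sin²θ); with ω constant, a = ω²·d²x/dθ².
d²x/dθ² = −r cosθ − r²(cos2θ)/√u − r⁴ sin²2θ/(4u^{3/2}),  u = L² − r² sin²θ = 0.0205513 m².
Substituting r = 0.0426 m, L = 0.1436 m, θ = 11.3°: d²x/dθ² = -0.053502 m.
a = ω²·d²x/dθ² = (315.1)²·(-0.053502) = -5311.8 m/s²;  |a| = 5311.8 m/s².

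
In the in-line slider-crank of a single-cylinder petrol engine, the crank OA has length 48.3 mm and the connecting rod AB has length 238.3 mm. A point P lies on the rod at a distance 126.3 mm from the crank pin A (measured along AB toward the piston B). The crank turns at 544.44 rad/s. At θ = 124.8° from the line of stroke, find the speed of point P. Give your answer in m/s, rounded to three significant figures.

ω = 544.4 rad/s.  Crank-pin speed |V_A| = rω = 26.296 m/s, perpendicular to OA.
Rod angle: sinφ = −(r/L) sinθ ⇒ φ = -9.581°; ω_rod = −rω cosθ/√(L²−r²sin²θ) = +63.869 rad/s.
V_P = V_A + ω_rod × AP, with AP = 0.1263 m along the rod.
Components: V_Px = −rω sinθ − a·ω_rod·sinφ = -20.251 m/s;  V_Py = rω cosθ + a·ω_rod·cosφ = -7.0536 m/s.
|V_P| = √(V_Px² + V_Py²) = 21.444 m/s.

21.4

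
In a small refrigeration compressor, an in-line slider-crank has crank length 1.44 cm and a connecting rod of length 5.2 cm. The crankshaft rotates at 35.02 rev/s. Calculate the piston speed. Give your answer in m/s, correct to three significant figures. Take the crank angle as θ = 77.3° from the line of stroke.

ω = 2π·35 = 220 rad/s
For an in-line slider-crank, x = r cosθ + √(L² − r² sin²θ), so v = −rω sinθ·[1 + r cosθ/√(L² − r² sin²θ)].
With r = 0.0144 m, L = 0.052 m, θ = 77.3°: √(L² − r² sin²θ) = 0.050067 m.
v = −0.0144·220·0.97553·[1 + 0.0144·0.21985/0.050067] = -3.2865 m/s.
|v| = 3.2865 m/s.

3.29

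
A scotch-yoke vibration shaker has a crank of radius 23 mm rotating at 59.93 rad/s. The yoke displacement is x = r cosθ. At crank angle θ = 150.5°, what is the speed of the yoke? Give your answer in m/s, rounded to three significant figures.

ω = 59.93 rad/s
x = r cosθ ⇒ ẋ = −rω sinθ.
|v| = rω|sinθ| = 0.023·59.93·|sin 150.5°| = 0.67875 m/s.

0.679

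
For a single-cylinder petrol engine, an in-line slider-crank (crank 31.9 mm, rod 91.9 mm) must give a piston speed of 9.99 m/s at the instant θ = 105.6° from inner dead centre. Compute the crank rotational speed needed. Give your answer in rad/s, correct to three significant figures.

361

For an in-line slider-crank, |v_piston| = rω|sinθ|·[1 + r cosθ/√(L² − r² sin²θ)].
With r = 0.0319 m, L = 0.0919 m, θ = 105.6°: the bracketed kinematic factor |dx/dθ| = 0.027682 m.
ω = v/|dx/dθ| = 9.99/0.027682 = 360.89 rad/s.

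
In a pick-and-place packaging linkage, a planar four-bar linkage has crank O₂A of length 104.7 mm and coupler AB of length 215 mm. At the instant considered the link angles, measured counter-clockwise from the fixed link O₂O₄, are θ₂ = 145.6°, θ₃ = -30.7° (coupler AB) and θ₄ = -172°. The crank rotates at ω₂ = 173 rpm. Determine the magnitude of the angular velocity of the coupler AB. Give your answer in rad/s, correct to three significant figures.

9.51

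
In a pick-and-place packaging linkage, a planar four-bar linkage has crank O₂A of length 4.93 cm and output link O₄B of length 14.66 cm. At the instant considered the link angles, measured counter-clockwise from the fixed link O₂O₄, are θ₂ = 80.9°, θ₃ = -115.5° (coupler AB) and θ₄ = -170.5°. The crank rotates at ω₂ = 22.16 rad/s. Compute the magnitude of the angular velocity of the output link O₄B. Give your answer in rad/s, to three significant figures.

2.57

ω₂ = 22.16 rad/s
Differentiating the loop-closure r₂e^{iθ₂}+r₃e^{iθ₃}=r₁+r₄e^{iθ₄} gives r₂ω₂e^{iθ₂}+r₃ω₃e^{iθ₃}=r₄ω₄e^{iθ₄}.
Eliminating the other unknown: ω₄ = r₂ω₂ sin(θ₂−θ₃) / [r₄ sin(θ₄−θ₃)].
Numerator sine = -0.28234; denominator sine = -0.81915.
Result = 0.0493·22.16·(-0.28234) / (0.1466·(-0.81915)) = +2.5686 rad/s; magnitude 2.5686 rad/s.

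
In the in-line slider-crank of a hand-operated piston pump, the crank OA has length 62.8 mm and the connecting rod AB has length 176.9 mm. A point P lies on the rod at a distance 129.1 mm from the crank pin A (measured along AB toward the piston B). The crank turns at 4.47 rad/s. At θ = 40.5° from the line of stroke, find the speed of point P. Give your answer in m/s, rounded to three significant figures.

ω = 4.47 rad/s.  Crank-pin speed |V_A| = rω = 0.28072 m/s, perpendicular to OA.
Rod angle: sinφ = −(r/L) sinθ ⇒ φ = -13.330°; ω_rod = −rω cosθ/√(L²−r²sin²θ) = -1.2401 rad/s.
V_P = V_A + ω_rod × AP, with AP = 0.1291 m along the rod.
Components: V_Px = −rω sinθ − a·ω_rod·sinφ = -0.21922 m/s;  V_Py = rω cosθ + a·ω_rod·cosφ = +0.057678 m/s.
|V_P| = √(V_Px² + V_Py²) = 0.22668 m/s.

0.227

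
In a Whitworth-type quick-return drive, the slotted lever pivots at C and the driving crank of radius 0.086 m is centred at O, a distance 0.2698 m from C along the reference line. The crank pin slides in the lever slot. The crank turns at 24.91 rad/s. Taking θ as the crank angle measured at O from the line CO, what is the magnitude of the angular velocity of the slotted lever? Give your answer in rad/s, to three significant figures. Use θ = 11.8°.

ω = 24.91 rad/s
Crank pin A relative to C: A = (d + r cosθ, r sinθ); lever angle φ = atan2(r sinθ, d + r cosθ).
Differentiating tanφ: φ̇ = rω(d cosθ + r)/(d² + r² + 2dr cosθ).
d² + r² + 2dr cosθ = |CA|² = 0.125613 m²;  d cosθ + r = +0.3501 m.
|ω_lever| = |0.086·24.91·+0.3501| / 0.125613 = 5.9707 rad/s.

5.97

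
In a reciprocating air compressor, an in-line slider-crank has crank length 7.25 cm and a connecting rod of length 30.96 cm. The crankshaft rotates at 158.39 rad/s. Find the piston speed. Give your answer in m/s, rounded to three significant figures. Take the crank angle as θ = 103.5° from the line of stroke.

10.5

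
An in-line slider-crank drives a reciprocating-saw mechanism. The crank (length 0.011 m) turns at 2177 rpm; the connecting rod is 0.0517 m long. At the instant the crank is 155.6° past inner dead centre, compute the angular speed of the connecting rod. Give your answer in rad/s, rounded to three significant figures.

44.3

ω = 228 rad/s (converted from 2177 rpm).
The rod makes angle φ with the slider axis where L sinφ = r sinθ; differentiating, L cosφ·φ̇ = r ω cosθ.
L cosφ = √(L² − r² sin²θ) = 0.0515 m.
|ω_rod| = r ω |cosθ| / √(L² − r² sin²θ) = 0.011·228·0.91068/0.0515 = 44.345 rad/s.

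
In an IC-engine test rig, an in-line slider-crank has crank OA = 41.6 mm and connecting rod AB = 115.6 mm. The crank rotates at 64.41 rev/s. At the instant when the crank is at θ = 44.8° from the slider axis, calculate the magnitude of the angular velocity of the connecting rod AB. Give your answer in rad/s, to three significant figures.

107

ω = 404.7 rad/s (converted from 64.41 rev/s).
The rod makes angle φ with the slider axis where L sinφ = r sinθ; differentiating, L cosφ·φ̇ = r ω cosθ.
L cosφ = √(L² − r² sin²θ) = 0.11182 m.
|ω_rod| = r ω |cosθ| / √(L² − r² sin²θ) = 0.0416·404.7·0.70957/0.11182 = 106.83 rad/s.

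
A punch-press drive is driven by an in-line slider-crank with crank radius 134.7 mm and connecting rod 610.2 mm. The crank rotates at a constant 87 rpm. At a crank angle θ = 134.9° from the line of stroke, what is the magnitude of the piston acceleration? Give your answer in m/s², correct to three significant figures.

7.87

ω = 2π·87/60 = 9.111 rad/s
x(θ) = r cosθ + √(L² − r² sin²θ); with ω constant, a = ω²·d²x/dθ².
d²x/dθ² = −r cosθ − r²(cos2θ)/√u − r⁴ sin²2θ/(4u^{3/2}),  u = L² − r² sin²θ = 0.36324 m².
Substituting r = 0.1347 m, L = 0.6102 m, θ = 134.9°: d²x/dθ² = +0.09481 m.
a = ω²·d²x/dθ² = (9.111)²·(+0.09481) = +7.8696 m/s²;  |a| = 7.8696 m/s².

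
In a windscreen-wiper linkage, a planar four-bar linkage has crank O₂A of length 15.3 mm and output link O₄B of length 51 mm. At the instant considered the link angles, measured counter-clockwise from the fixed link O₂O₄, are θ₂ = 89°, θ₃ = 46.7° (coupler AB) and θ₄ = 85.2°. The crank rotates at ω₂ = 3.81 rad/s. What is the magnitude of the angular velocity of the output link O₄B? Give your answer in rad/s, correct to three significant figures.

ω₂ = 3.81 rad/s
Differentiating the loop-closure r₂e^{iθ₂}+r₃e^{iθ₃}=r₁+r₄e^{iθ₄} gives r₂ω₂e^{iθ₂}+r₃ω₃e^{iθ₃}=r₄ω₄e^{iθ₄}.
Eliminating the other unknown: ω₄ = r₂ω₂ sin(θ₂−θ₃) / [r₄ sin(θ₄−θ₃)].
Numerator sine = +0.67301; denominator sine = +0.62251.
Result = 0.0153·3.81·(+0.67301) / (0.051·(+0.62251)) = +1.2357 rad/s; magnitude 1.2357 rad/s.

1.24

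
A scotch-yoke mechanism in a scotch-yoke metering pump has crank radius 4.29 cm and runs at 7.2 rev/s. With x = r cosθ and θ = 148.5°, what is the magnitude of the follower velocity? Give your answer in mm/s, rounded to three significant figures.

1010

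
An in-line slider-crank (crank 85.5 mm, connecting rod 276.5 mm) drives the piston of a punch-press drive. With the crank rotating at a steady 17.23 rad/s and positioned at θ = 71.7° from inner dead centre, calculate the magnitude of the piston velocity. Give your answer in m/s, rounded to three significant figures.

ω = 17.23 rad/s
For an in-line slider-crank, x = r cosθ + √(L² − r² sin²θ), so v = −rω sinθ·[1 + r cosθ/√(L² − r² sin²θ)].
With r = 0.0855 m, L = 0.2765 m, θ = 71.7°: √(L² − r² sin²θ) = 0.26432 m.
v = −0.0855·17.23·0.94943·[1 + 0.0855·0.31399/0.26432] = -1.5407 m/s.
|v| = 1.5407 m/s.

1.54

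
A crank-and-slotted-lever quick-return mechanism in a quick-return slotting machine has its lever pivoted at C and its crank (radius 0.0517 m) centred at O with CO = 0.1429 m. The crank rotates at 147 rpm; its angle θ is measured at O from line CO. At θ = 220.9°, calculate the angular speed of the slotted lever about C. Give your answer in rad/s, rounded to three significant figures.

ω = 15.39 rad/s (from 147 rpm).
Crank pin A relative to C: A = (d + r cosθ, r sinθ); lever angle φ = atan2(r sinθ, d + r cosθ).
Differentiating tanφ: φ̇ = rω(d cosθ + r)/(d² + r² + 2dr cosθ).
d² + r² + 2dr cosθ = |CA|² = 0.0119249 m²;  d cosθ + r = -0.056311 m.
|ω_lever| = |0.0517·15.39·-0.056311| / 0.0119249 = 3.7582 rad/s.

3.76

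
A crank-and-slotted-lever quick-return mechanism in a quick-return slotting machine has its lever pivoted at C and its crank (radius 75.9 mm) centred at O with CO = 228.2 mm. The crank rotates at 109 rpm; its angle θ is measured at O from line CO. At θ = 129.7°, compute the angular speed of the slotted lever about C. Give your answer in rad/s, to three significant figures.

ω = 11.41 rad/s (from 109 rpm).
Crank pin A relative to C: A = (d + r cosθ, r sinθ); lever angle φ = atan2(r sinθ, d + r cosθ).
Differentiating tanφ: φ̇ = rω(d cosθ + r)/(d² + r² + 2dr cosθ).
d² + r² + 2dr cosθ = |CA|² = 0.0357086 m²;  d cosθ + r = -0.069867 m.
|ω_lever| = |0.0759·11.41·-0.069867| / 0.0357086 = 1.6951 rad/s.

1.70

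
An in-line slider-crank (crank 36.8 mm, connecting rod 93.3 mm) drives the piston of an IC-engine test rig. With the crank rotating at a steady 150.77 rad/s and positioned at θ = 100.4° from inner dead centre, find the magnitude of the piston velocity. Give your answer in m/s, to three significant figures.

ω = 150.8 rad/s
For an in-line slider-crank, x = r cosθ + √(L² − r² sin²θ), so v = −rω sinθ·[1 + r cosθ/√(L² − r² sin²θ)].
With r = 0.0368 m, L = 0.0933 m, θ = 100.4°: √(L² − r² sin²θ) = 0.085993 m.
v = −0.0368·150.8·0.98357·[1 + 0.0368·-0.18052/0.085993] = -5.0356 m/s.
|v| = 5.0356 m/s.

5.04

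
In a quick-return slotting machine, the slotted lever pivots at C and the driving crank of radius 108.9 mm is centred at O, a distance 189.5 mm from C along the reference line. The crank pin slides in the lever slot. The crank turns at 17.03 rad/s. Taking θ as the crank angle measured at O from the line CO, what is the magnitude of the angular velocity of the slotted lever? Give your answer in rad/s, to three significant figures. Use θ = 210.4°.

8.31

ω = 17.03 rad/s
Crank pin A relative to C: A = (d + r cosθ, r sinθ); lever angle φ = atan2(r sinθ, d + r cosθ).
Differentiating tanφ: φ̇ = rω(d cosθ + r)/(d² + r² + 2dr cosθ).
d² + r² + 2dr cosθ = |CA|² = 0.0121708 m²;  d cosθ + r = -0.054546 m.
|ω_lever| = |0.1089·17.03·-0.054546| / 0.0121708 = 8.3117 rad/s.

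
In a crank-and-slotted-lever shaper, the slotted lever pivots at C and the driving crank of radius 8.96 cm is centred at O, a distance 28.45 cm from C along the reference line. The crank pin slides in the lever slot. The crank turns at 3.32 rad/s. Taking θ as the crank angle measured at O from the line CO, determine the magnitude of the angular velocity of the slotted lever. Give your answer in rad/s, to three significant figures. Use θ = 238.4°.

0.284

ω = 3.32 rad/s
Crank pin A relative to C: A = (d + r cosθ, r sinθ); lever angle φ = atan2(r sinθ, d + r cosθ).
Differentiating tanφ: φ̇ = rω(d cosθ + r)/(d² + r² + 2dr cosθ).
d² + r² + 2dr cosθ = |CA|² = 0.0622544 m²;  d cosθ + r = -0.059474 m.
|ω_lever| = |0.0896·3.32·-0.059474| / 0.0622544 = 0.28419 rad/s.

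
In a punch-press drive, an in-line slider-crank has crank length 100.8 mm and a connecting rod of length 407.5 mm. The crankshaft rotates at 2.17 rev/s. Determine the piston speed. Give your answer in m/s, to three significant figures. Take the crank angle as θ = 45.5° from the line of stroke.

ω = 2π·2.17 = 13.63 rad/s
For an in-line slider-crank, x = r cosθ + √(L² − r² sin²θ), so v = −rω sinθ·[1 + r cosθ/√(L² − r² sin²θ)].
With r = 0.1008 m, L = 0.4075 m, θ = 45.5°: √(L² − r² sin²θ) = 0.40111 m.
v = −0.1008·13.63·0.71325·[1 + 0.1008·0.70091/0.40111] = -1.1529 m/s.
|v| = 1.1529 m/s.

1.15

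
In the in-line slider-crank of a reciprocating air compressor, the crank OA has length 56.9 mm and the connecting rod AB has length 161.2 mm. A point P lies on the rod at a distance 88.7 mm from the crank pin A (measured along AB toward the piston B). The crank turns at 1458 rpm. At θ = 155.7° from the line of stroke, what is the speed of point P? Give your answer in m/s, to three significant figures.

4.61

ω = 152.7 rad/s.  Crank-pin speed |V_A| = rω = 8.6876 m/s, perpendicular to OA.
Rod angle: sinφ = −(r/L) sinθ ⇒ φ = -8.352°; ω_rod = −rω cosθ/√(L²−r²sin²θ) = +49.645 rad/s.
V_P = V_A + ω_rod × AP, with AP = 0.0887 m along the rod.
Components: V_Px = −rω sinθ − a·ω_rod·sinφ = -2.9354 m/s;  V_Py = rω cosθ + a·ω_rod·cosφ = -3.5611 m/s.
|V_P| = √(V_Px² + V_Py²) = 4.615 m/s.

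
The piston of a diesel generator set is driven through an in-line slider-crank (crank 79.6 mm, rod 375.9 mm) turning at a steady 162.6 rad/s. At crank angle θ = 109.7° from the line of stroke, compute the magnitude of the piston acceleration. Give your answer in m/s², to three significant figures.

1060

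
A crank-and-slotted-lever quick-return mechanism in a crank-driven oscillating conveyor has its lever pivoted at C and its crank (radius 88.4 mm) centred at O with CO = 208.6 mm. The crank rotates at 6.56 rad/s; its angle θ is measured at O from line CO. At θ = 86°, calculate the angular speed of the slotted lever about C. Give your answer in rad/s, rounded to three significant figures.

ω = 6.56 rad/s
Crank pin A relative to C: A = (d + r cosθ, r sinθ); lever angle φ = atan2(r sinθ, d + r cosθ).
Differentiating tanφ: φ̇ = rω(d cosθ + r)/(d² + r² + 2dr cosθ).
d² + r² + 2dr cosθ = |CA|² = 0.0539012 m²;  d cosθ + r = +0.10295 m.
|ω_lever| = |0.0884·6.56·+0.10295| / 0.0539012 = 1.1076 rad/s.

1.11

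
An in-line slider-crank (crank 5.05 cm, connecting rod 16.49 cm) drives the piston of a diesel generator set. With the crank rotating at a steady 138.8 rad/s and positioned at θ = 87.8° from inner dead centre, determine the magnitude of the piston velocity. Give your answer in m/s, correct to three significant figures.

7.09

ω = 138.8 rad/s
For an in-line slider-crank, x = r cosθ + √(L² − r² sin²θ), so v = −rω sinθ·[1 + r cosθ/√(L² − r² sin²θ)].
With r = 0.0505 m, L = 0.1649 m, θ = 87.8°: √(L² − r² sin²θ) = 0.15699 m.
v = −0.0505·138.8·0.99926·[1 + 0.0505·0.03839/0.15699] = -7.0907 m/s.
|v| = 7.0907 m/s.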